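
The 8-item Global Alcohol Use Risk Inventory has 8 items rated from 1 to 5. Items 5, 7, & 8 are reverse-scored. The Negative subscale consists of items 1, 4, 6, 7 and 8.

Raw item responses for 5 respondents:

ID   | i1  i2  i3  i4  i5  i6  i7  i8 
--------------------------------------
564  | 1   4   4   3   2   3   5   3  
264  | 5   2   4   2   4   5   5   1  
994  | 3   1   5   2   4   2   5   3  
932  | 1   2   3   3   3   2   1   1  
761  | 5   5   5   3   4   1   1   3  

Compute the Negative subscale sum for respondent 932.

Respondent 932 raw: 1, 2, 3, 3, 3, 2, 1, 1.
Negative items: 1, 4, 6, 7, 8.
Reverse-coded (on a 1–5 scale, reversed = 6 − raw):
  item 1: 1
  item 4: 3
  item 6: 2
  item 7: 6 − 1 = 5
  item 8: 6 − 1 = 5
Sum = 1 + 3 + 2 + 5 + 5 = 16

16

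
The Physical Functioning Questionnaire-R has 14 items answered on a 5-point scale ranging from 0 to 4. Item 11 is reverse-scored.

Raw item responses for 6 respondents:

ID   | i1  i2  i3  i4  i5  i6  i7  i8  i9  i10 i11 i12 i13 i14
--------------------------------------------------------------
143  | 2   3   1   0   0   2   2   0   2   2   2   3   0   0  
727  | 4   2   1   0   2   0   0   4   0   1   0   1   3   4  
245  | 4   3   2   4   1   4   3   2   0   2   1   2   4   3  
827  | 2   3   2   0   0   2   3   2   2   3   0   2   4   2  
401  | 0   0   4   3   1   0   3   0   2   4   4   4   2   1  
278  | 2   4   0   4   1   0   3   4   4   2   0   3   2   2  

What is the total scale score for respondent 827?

31

Respondent 827 raw: 2, 3, 2, 0, 0, 2, 3, 2, 2, 3, 0, 2, 4, 2.
Reverse-coded (reversed = (0+4) − raw = 4 − raw):
  item 1: 2
  item 2: 3
  item 3: 2
  item 4: 0
  item 5: 0
  item 6: 2
  item 7: 3
  item 8: 2
  item 9: 2
  item 10: 3
  item 11: 4 − 0 = 4
  item 12: 2
  item 13: 4
  item 14: 2
Sum = 2 + 3 + 2 + 0 + 0 + 2 + 3 + 2 + 2 + 3 + 4 + 2 + 4 + 2 = 31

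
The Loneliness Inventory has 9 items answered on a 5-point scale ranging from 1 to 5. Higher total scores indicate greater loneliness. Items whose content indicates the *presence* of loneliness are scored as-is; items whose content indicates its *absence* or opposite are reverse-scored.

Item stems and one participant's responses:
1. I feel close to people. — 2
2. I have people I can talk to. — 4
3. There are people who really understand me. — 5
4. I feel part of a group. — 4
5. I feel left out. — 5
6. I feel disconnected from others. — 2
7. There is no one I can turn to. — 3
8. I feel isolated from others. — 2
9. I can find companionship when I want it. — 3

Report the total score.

24

Items 1, 2, 3, 4, 9 describe the absence/opposite of loneliness → reverse-score.
reversed = (1+5) − raw = 6 − raw.
  item 1: 6 − 2 = 4
  item 2: 6 − 4 = 2
  item 3: 6 − 5 = 1
  item 4: 6 − 4 = 2
  item 5: 5
  item 6: 2
  item 7: 3
  item 8: 2
  item 9: 6 − 3 = 3
Total = 4 + 2 + 1 + 2 + 5 + 2 + 3 + 2 + 3 = 24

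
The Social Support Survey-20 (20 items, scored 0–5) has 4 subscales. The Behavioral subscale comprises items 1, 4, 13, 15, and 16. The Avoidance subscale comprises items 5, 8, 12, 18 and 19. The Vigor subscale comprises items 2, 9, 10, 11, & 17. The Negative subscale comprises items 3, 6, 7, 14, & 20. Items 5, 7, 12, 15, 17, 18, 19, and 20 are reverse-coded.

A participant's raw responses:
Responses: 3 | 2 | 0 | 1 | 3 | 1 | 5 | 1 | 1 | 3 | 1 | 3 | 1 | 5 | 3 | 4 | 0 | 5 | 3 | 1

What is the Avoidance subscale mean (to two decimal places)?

Avoidance items: 5, 8, 12, 18, 19.
Of these, items 5, 12, 18 and 19 are reverse-coded; reverse-coded value = 5 − response.
  item 5: 5 − 3 = 2
  item 8: 1
  item 12: 5 − 3 = 2
  item 18: 5 − 5 = 0
  item 19: 5 − 3 = 2
Sum = 2 + 1 + 2 + 0 + 2 = 7
Mean = 7 / 5 = 1.40

1.40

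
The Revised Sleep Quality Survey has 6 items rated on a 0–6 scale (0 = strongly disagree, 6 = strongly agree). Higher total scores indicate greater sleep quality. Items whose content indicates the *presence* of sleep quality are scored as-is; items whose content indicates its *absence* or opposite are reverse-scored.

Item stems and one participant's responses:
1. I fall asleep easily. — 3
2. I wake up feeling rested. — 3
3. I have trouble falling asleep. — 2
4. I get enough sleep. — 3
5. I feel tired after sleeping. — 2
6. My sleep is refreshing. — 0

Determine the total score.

Items 3, 5 describe the absence/opposite of sleep quality → reverse-score.
reversed = (0+6) − raw = 6 − raw.
  item 1: 3
  item 2: 3
  item 3: 6 − 2 = 4
  item 4: 3
  item 5: 6 − 2 = 4
  item 6: 0
Total = 3 + 3 + 4 + 3 + 4 + 0 = 17

17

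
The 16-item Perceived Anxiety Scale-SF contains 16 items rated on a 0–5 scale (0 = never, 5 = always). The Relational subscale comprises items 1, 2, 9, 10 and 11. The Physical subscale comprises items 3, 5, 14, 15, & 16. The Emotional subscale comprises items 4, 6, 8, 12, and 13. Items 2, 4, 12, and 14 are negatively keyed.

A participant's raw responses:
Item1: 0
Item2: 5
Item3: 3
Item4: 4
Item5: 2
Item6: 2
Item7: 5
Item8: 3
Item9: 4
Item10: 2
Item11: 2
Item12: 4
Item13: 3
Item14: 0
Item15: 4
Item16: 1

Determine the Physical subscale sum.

Physical items: 3, 5, 14, 15, 16.
Of these, item 14 is negatively keyed; reversed = (0+5) − raw = 5 − raw.
  item 3: 3
  item 5: 2
  item 14: 5 − 0 = 5
  item 15: 4
  item 16: 1
Sum = 3 + 2 + 5 + 4 + 1 = 15

15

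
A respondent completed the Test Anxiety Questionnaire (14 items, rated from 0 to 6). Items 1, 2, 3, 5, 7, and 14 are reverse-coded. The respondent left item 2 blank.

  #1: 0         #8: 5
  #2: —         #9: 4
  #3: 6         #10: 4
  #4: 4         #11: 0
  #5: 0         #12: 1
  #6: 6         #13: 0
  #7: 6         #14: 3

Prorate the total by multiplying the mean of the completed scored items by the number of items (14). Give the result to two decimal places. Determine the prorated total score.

Reverse-coded (reverse-coded value = 6 − response):
  item 1: 6 − 0 = 6
  item 3: 6 − 6 = 0
  item 5: 6 − 0 = 6
  item 7: 6 − 6 = 0
  item 14: 6 − 3 = 3
Completed scored items (13 of 14): 6, 0, 4, 6, 6, 0, 5, 4, 4, 0, 1, 0, 3; sum = 39.
Person mean = 39 / 13 ≈ 3.0000
Prorated total = (39 / 13) × 14 = 42.00 (to 2 dp)

42.00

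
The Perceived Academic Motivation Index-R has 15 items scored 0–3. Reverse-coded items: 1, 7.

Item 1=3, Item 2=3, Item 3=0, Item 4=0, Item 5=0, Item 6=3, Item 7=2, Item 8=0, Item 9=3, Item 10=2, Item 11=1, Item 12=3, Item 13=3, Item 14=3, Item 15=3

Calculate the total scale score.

Reversing items 1 and 7 with 3 − raw:
Total = (3−3) + 3 + 0 + 0 + 0 + 3 + (3−2) + 0 + 3 + 2 + 1 + 3 + 3 + 3 + 3
      = 0 + 3 + 0 + 0 + 0 + 3 + 1 + 0 + 3 + 2 + 1 + 3 + 3 + 3 + 3 = 25

25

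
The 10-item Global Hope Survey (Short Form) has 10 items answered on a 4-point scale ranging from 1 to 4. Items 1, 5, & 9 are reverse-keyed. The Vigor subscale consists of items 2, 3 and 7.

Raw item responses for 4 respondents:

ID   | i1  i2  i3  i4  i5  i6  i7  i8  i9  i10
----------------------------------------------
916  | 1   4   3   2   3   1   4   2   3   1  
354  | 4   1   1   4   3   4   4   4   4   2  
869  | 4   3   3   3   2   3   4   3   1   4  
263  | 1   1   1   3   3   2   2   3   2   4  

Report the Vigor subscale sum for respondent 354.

6

Respondent 354 raw: 4, 1, 1, 4, 3, 4, 4, 4, 4, 2.
Vigor items: 2, 3, 7.
Reverse-coded (reversed = (1+4) − raw = 5 − raw):
  item 2: 1
  item 3: 1
  item 7: 4
Sum = 1 + 1 + 4 = 6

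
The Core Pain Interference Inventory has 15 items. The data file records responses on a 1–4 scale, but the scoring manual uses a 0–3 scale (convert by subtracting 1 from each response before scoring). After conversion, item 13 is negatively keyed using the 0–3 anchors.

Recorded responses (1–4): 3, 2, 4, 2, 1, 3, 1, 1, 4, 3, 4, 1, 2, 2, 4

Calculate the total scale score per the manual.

Convert to 0–3: 2, 1, 3, 1, 0, 2, 0, 0, 3, 2, 3, 0, 1, 1, 3
Reverse-coded (reverse-coded value = 3 − response):
  item 13: 3 − 1 = 2
Scored: 2, 1, 3, 1, 0, 2, 0, 0, 3, 2, 3, 0, 2, 1, 3
Total = 23

23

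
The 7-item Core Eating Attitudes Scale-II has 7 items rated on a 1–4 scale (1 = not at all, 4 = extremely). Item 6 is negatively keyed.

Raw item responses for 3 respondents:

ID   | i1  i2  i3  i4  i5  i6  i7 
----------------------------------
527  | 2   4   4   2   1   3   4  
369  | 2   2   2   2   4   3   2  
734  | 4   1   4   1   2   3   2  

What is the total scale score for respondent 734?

16

Respondent 734 raw: 4, 1, 4, 1, 2, 3, 2.
Reverse-coded (reversed = (1+4) − raw = 5 − raw):
  item 1: 4
  item 2: 1
  item 3: 4
  item 4: 1
  item 5: 2
  item 6: 5 − 3 = 2
  item 7: 2
Sum = 4 + 1 + 4 + 1 + 2 + 2 + 2 = 16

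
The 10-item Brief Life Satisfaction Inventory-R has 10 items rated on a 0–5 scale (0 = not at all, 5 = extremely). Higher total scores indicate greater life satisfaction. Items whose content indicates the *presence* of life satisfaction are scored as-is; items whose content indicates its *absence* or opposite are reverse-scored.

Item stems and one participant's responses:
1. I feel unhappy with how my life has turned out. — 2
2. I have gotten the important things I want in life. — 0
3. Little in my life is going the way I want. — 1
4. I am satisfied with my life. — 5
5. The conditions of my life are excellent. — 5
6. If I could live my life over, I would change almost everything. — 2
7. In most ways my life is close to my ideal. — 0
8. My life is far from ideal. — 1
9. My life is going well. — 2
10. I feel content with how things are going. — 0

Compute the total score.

Items 1, 3, 6, 8 describe the absence/opposite of life satisfaction → reverse-score.
on a 0–5 scale, reversed = 5 − raw.
  item 1: 5 − 2 = 3
  item 2: 0
  item 3: 5 − 1 = 4
  item 4: 5
  item 5: 5
  item 6: 5 − 2 = 3
  item 7: 0
  item 8: 5 − 1 = 4
  item 9: 2
  item 10: 0
Total = 3 + 0 + 4 + 5 + 5 + 3 + 0 + 4 + 2 + 0 = 26

26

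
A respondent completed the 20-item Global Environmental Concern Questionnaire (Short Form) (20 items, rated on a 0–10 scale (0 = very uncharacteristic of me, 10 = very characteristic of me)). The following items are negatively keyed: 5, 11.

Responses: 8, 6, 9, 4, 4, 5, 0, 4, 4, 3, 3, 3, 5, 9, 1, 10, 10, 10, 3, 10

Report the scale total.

Apply reverse scoring (reverse-coded value = 10 − response):
  item 5: 10 − 4 = 6
  item 11: 10 − 3 = 7
Scored responses: 8, 6, 9, 4, 6, 5, 0, 4, 4, 3, 7, 3, 5, 9, 1, 10, 10, 10, 3, 10
Total = 8 + 6 + 9 + 4 + 6 + 5 + 0 + 4 + 4 + 3 + 7 + 3 + 5 + 9 + 1 + 10 + 10 + 10 + 3 + 10 = 117

117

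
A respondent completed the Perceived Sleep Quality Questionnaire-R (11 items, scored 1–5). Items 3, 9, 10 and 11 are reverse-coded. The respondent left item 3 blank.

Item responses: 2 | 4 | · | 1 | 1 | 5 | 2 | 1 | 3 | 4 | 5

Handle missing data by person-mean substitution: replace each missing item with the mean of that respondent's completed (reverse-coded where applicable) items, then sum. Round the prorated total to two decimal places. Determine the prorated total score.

24.20

Reverse-coded (on a 1–5 scale, reversed = 6 − raw):
  item 9: 6 − 3 = 3
  item 10: 6 − 4 = 2
  item 11: 6 − 5 = 1
Completed scored items (10 of 11): 2, 4, 1, 1, 5, 2, 1, 3, 2, 1; sum = 22.
Person mean = 22 / 10 ≈ 2.2000
Prorated total = (22 / 10) × 11 = 24.20 (to 2 dp)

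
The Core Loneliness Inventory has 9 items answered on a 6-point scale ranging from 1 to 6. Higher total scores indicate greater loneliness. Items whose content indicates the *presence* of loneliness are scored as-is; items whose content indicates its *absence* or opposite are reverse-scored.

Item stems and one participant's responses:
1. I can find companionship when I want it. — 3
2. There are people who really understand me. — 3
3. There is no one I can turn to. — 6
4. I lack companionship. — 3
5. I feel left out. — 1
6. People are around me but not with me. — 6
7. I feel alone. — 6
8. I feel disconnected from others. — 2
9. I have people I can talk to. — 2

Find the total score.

Items 1, 2, 9 describe the absence/opposite of loneliness → reverse-score.
on a 1–6 scale, reversed = 7 − raw.
  item 1: 7 − 3 = 4
  item 2: 7 − 3 = 4
  item 3: 6
  item 4: 3
  item 5: 1
  item 6: 6
  item 7: 6
  item 8: 2
  item 9: 7 − 2 = 5
Total = 4 + 4 + 6 + 3 + 1 + 6 + 6 + 2 + 5 = 37

37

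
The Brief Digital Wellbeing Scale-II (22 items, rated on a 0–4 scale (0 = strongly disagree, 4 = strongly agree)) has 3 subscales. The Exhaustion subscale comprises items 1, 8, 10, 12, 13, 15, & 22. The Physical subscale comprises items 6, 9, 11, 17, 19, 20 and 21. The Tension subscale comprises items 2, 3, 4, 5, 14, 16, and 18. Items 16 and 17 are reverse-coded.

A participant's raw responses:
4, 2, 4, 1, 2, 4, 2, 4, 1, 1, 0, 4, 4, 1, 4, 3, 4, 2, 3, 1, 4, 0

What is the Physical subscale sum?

Physical items: 6, 9, 11, 17, 19, 20, 21.
Of these, item 17 is reverse-coded; reverse-coded value = 4 − response.
  item 6: 4
  item 9: 1
  item 11: 0
  item 17: 4 − 4 = 0
  item 19: 3
  item 20: 1
  item 21: 4
Sum = 4 + 1 + 0 + 0 + 3 + 1 + 4 = 13

13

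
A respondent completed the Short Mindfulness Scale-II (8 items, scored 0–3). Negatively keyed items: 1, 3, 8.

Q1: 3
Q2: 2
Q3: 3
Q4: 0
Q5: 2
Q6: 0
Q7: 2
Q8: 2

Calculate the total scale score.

7

Negatively keyed items use 3 − raw:
  item 1: 3 − 3 = 0
  item 3: 3 − 3 = 0
  item 8: 3 − 2 = 1
Scored items: 0, 2, 0, 0, 2, 0, 2, 1
Total = 0 + 2 + 0 + 0 + 2 + 0 + 2 + 1 = 7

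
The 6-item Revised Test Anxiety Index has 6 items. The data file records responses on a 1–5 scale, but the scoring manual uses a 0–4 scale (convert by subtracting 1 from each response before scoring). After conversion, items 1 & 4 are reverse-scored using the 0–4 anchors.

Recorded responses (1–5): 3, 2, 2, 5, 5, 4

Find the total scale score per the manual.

Convert to 0–4: 2, 1, 1, 4, 4, 3
Reverse-coded (reversed = (0+4) − raw = 4 − raw):
  item 1: 4 − 2 = 2
  item 4: 4 − 4 = 0
Scored: 2, 1, 1, 0, 4, 3
Total = 11

11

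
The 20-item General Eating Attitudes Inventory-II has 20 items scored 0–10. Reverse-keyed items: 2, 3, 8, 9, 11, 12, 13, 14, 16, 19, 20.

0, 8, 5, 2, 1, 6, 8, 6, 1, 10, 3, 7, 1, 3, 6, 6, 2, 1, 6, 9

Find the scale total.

91

Reverse-coded items (reverse-coded value = 10 − response):
  item 2: 10 − 8 = 2
  item 3: 10 − 5 = 5
  item 8: 10 − 6 = 4
  item 9: 10 − 1 = 9
  item 11: 10 − 3 = 7
  item 12: 10 − 7 = 3
  item 13: 10 − 1 = 9
  item 14: 10 − 3 = 7
  item 16: 10 − 6 = 4
  item 19: 10 − 6 = 4
  item 20: 10 − 9 = 1
Scored responses: 0, 2, 5, 2, 1, 6, 8, 4, 9, 10, 7, 3, 9, 7, 6, 4, 2, 1, 4, 1
Total = 0 + 2 + 5 + 2 + 1 + 6 + 8 + 4 + 9 + 10 + 7 + 3 + 9 + 7 + 6 + 4 + 2 + 1 + 4 + 1 = 91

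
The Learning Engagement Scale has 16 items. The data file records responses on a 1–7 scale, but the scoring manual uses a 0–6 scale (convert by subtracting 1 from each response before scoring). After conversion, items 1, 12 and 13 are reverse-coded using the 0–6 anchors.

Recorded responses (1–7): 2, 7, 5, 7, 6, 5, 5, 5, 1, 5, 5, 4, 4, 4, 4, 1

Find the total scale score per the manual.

Convert to 0–6: 1, 6, 4, 6, 5, 4, 4, 4, 0, 4, 4, 3, 3, 3, 3, 0
Reverse-coded (reversed = (0+6) − raw = 6 − raw):
  item 1: 6 − 1 = 5
  item 12: 6 − 3 = 3
  item 13: 6 − 3 = 3
Scored: 5, 6, 4, 6, 5, 4, 4, 4, 0, 4, 4, 3, 3, 3, 3, 0
Total = 58

58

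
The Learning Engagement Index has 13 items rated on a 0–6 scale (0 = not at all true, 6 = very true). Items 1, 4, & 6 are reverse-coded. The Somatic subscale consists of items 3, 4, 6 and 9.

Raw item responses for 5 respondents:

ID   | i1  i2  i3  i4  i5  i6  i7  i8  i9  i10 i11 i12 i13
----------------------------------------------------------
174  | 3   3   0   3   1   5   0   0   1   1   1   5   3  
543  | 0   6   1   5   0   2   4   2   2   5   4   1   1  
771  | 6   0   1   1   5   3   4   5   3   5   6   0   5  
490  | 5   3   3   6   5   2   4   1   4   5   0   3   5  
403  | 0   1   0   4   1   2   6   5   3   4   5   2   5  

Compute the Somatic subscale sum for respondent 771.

Respondent 771 raw: 6, 0, 1, 1, 5, 3, 4, 5, 3, 5, 6, 0, 5.
Somatic items: 3, 4, 6, 9.
Reverse-coded (reversed = (0+6) − raw = 6 − raw):
  item 3: 1
  item 4: 6 − 1 = 5
  item 6: 6 − 3 = 3
  item 9: 3
Sum = 1 + 5 + 3 + 3 = 12

12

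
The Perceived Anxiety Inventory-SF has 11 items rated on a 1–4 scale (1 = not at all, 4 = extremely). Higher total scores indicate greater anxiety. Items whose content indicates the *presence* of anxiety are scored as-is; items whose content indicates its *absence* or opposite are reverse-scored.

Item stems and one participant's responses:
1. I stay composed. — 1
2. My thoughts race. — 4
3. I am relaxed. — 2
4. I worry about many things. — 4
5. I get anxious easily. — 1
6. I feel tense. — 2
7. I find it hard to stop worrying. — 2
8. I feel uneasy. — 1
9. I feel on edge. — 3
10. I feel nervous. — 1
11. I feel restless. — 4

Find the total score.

29

Items 1, 3 describe the absence/opposite of anxiety → reverse-score.
on a 1–4 scale, reversed = 5 − raw.
  item 1: 5 − 1 = 4
  item 2: 4
  item 3: 5 − 2 = 3
  item 4: 4
  item 5: 1
  item 6: 2
  item 7: 2
  item 8: 1
  item 9: 3
  item 10: 1
  item 11: 4
Total = 4 + 4 + 3 + 4 + 1 + 2 + 2 + 1 + 3 + 1 + 4 = 29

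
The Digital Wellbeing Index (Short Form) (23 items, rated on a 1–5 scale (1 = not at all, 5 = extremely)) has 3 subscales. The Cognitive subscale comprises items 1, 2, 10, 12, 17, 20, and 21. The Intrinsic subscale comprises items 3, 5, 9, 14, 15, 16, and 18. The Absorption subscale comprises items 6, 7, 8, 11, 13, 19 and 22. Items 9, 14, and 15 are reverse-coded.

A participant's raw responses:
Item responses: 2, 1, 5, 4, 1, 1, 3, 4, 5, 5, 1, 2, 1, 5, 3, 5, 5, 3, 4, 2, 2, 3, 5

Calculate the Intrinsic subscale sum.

19

Intrinsic items: 3, 5, 9, 14, 15, 16, 18.
Of these, items 9, 14, & 15 are reverse-coded; reversed = (1+5) − raw = 6 − raw.
  item 3: 5
  item 5: 1
  item 9: 6 − 5 = 1
  item 14: 6 − 5 = 1
  item 15: 6 − 3 = 3
  item 16: 5
  item 18: 3
Sum = 5 + 1 + 1 + 1 + 3 + 5 + 3 = 19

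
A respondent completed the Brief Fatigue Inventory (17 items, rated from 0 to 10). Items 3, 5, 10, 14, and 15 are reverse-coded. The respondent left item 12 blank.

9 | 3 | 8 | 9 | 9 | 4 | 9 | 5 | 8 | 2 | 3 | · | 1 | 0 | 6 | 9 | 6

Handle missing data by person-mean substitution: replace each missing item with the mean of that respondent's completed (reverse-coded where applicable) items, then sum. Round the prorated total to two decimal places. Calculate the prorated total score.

96.69

Reverse-coded (reversed = (0+10) − raw = 10 − raw):
  item 3: 10 − 8 = 2
  item 5: 10 − 9 = 1
  item 10: 10 − 2 = 8
  item 14: 10 − 0 = 10
  item 15: 10 − 6 = 4
Completed scored items (16 of 17): 9, 3, 2, 9, 1, 4, 9, 5, 8, 8, 3, 1, 10, 4, 9, 6; sum = 91.
Person mean = 91 / 16 ≈ 5.6875
Prorated total = (91 / 16) × 17 = 96.69 (to 2 dp)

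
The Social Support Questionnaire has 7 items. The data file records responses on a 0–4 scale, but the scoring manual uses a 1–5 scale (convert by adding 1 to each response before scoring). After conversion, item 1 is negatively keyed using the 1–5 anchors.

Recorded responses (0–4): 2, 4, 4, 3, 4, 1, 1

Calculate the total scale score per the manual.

Convert to 1–5: 3, 5, 5, 4, 5, 2, 2
Reverse-coded (on a 1–5 scale, reversed = 6 − raw):
  item 1: 6 − 3 = 3
Scored: 3, 5, 5, 4, 5, 2, 2
Total = 26

26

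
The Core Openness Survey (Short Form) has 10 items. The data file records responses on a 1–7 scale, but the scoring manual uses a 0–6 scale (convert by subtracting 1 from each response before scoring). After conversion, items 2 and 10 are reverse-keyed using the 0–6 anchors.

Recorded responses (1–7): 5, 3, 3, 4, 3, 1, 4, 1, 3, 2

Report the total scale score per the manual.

Convert to 0–6: 4, 2, 2, 3, 2, 0, 3, 0, 2, 1
Reverse-coded (reverse-coded value = 6 − response):
  item 2: 6 − 2 = 4
  item 10: 6 − 1 = 5
Scored: 4, 4, 2, 3, 2, 0, 3, 0, 2, 5
Total = 25

25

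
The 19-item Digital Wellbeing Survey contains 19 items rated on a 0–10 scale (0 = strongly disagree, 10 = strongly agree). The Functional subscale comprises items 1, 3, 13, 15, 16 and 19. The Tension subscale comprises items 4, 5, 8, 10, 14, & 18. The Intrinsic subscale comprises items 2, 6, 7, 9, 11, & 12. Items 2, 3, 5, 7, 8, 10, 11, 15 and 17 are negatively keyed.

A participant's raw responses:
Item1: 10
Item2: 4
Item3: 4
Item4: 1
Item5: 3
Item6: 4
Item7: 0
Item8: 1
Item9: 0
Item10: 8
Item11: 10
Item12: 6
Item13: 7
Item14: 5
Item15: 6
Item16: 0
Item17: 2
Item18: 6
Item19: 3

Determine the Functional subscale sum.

30

Functional items: 1, 3, 13, 15, 16, 19.
Of these, items 3 and 15 are negatively keyed; on a 0–10 scale, reversed = 10 − raw.
  item 1: 10
  item 3: 10 − 4 = 6
  item 13: 7
  item 15: 10 − 6 = 4
  item 16: 0
  item 19: 3
Sum = 10 + 6 + 7 + 4 + 0 + 3 = 30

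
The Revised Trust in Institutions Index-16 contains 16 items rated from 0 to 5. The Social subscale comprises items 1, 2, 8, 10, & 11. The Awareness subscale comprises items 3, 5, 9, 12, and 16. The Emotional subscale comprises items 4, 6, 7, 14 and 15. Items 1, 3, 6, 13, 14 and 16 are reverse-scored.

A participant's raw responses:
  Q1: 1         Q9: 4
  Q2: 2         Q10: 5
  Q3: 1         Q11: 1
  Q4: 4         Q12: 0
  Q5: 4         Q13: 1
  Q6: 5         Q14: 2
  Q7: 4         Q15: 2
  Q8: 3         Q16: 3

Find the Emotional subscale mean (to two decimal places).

2.60

Emotional items: 4, 6, 7, 14, 15.
Of these, items 6 & 14 are reverse-scored; reversed = (0+5) − raw = 5 − raw.
  item 4: 4
  item 6: 5 − 5 = 0
  item 7: 4
  item 14: 5 − 2 = 3
  item 15: 2
Sum = 4 + 0 + 4 + 3 + 2 = 13
Mean = 13 / 5 = 2.60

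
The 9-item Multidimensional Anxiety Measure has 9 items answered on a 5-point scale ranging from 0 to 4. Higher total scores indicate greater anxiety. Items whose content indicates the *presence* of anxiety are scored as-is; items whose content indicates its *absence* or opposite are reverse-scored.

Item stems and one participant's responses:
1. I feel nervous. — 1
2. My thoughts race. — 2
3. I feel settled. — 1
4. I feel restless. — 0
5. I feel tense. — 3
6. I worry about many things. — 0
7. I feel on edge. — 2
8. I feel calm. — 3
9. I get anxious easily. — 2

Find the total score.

Items 3, 8 describe the absence/opposite of anxiety → reverse-score.
reverse-coded value = 4 − response.
  item 1: 1
  item 2: 2
  item 3: 4 − 1 = 3
  item 4: 0
  item 5: 3
  item 6: 0
  item 7: 2
  item 8: 4 − 3 = 1
  item 9: 2
Total = 1 + 2 + 3 + 0 + 3 + 0 + 2 + 1 + 2 = 14

14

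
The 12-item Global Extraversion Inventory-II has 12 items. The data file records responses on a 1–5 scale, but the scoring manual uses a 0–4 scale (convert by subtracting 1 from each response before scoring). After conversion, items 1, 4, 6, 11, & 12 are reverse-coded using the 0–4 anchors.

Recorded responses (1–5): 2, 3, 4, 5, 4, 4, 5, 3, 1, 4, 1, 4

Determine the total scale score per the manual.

Convert to 0–4: 1, 2, 3, 4, 3, 3, 4, 2, 0, 3, 0, 3
Reverse-coded (on a 0–4 scale, reversed = 4 − raw):
  item 1: 4 − 1 = 3
  item 4: 4 − 4 = 0
  item 6: 4 − 3 = 1
  item 11: 4 − 0 = 4
  item 12: 4 − 3 = 1
Scored: 3, 2, 3, 0, 3, 1, 4, 2, 0, 3, 4, 1
Total = 26

26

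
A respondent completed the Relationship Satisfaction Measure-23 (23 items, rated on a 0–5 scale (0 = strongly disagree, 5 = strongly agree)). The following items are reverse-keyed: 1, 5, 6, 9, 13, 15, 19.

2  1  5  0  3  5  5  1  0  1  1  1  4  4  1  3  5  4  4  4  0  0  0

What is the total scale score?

51

Raw sum = 54. Reverse-keyed items: 1, 5, 6, 9, 13, 15, 19; their raw sum = 19.
Each reversal replaces raw with 5 − raw, changing the total by 5 − 2·raw per item.
Total = 54 + 7·5 − 2·19 = 54 + 35 − 38 = 51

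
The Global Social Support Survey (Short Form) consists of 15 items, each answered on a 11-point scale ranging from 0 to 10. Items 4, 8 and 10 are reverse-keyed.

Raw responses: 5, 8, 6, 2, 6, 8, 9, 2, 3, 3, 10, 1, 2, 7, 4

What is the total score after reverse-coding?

Reverse-keyed items use 10 − raw:
  item 4: 10 − 2 = 8
  item 8: 10 − 2 = 8
  item 10: 10 − 3 = 7
After reverse-coding: 5, 8, 6, 8, 6, 8, 9, 8, 3, 7, 10, 1, 2, 7, 4
Total = 5 + 8 + 6 + 8 + 6 + 8 + 9 + 8 + 3 + 7 + 10 + 1 + 2 + 7 + 4 = 92

92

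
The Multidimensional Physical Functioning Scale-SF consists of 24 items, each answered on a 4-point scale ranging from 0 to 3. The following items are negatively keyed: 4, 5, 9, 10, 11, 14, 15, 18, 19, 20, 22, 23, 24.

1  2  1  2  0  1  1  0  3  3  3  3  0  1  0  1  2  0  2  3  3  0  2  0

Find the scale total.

Raw sum = 34. Negatively keyed items: 4, 5, 9, 10, 11, 14, 15, 18, 19, 20, 22, 23, 24; their raw sum = 19.
Each reversal replaces raw with 3 − raw, changing the total by 3 − 2·raw per item.
Total = 34 + 13·3 − 2·19 = 34 + 39 − 38 = 35

35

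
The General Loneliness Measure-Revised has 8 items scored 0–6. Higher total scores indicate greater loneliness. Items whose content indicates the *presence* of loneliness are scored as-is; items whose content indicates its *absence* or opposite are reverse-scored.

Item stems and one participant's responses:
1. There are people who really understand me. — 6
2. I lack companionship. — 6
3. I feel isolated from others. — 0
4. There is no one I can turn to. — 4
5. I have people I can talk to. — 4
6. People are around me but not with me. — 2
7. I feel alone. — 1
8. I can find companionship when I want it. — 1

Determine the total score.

Items 1, 5, 8 describe the absence/opposite of loneliness → reverse-score.
reversed = (0+6) − raw = 6 − raw.
  item 1: 6 − 6 = 0
  item 2: 6
  item 3: 0
  item 4: 4
  item 5: 6 − 4 = 2
  item 6: 2
  item 7: 1
  item 8: 6 − 1 = 5
Total = 0 + 6 + 0 + 4 + 2 + 2 + 1 + 5 = 20

20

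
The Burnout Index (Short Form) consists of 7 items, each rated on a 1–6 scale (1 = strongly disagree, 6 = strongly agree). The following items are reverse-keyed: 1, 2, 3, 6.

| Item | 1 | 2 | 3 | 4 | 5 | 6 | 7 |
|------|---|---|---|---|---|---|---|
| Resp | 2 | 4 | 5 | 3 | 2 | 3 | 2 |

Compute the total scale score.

Reversing items 1, 2, 3, and 6 with 7 − raw:
Total = (7−2) + (7−4) + (7−5) + 3 + 2 + (7−3) + 2
      = 5 + 3 + 2 + 3 + 2 + 4 + 2 = 21

21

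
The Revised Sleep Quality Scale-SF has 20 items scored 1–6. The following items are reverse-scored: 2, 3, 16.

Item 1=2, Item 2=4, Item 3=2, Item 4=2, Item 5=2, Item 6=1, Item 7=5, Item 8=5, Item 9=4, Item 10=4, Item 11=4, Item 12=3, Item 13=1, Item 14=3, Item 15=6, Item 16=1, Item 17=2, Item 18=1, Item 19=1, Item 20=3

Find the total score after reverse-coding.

Reversing items 2, 3, and 16 with 7 − raw:
Total = 2 + (7−4) + (7−2) + 2 + 2 + 1 + 5 + 5 + 4 + 4 + 4 + 3 + 1 + 3 + 6 + (7−1) + 2 + 1 + 1 + 3
      = 2 + 3 + 5 + 2 + 2 + 1 + 5 + 5 + 4 + 4 + 4 + 3 + 1 + 3 + 6 + 6 + 2 + 1 + 1 + 3 = 63

63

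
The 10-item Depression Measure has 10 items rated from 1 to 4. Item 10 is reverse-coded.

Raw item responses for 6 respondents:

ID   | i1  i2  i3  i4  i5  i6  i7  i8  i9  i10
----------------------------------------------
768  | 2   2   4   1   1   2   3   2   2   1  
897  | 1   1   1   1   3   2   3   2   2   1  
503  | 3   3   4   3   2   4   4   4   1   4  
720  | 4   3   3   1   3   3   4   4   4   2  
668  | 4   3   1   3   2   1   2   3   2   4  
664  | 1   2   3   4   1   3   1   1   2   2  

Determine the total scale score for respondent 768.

Respondent 768 raw: 2, 2, 4, 1, 1, 2, 3, 2, 2, 1.
Reverse-coded (on a 1–4 scale, reversed = 5 − raw):
  item 1: 2
  item 2: 2
  item 3: 4
  item 4: 1
  item 5: 1
  item 6: 2
  item 7: 3
  item 8: 2
  item 9: 2
  item 10: 5 − 1 = 4
Sum = 2 + 2 + 4 + 1 + 1 + 2 + 3 + 2 + 2 + 4 = 23

23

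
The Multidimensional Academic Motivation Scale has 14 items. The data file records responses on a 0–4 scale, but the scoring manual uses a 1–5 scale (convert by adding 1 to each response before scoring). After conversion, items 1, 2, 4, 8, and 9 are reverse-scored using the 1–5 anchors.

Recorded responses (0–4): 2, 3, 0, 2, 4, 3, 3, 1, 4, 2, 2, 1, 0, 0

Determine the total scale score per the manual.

Convert to 1–5: 3, 4, 1, 3, 5, 4, 4, 2, 5, 3, 3, 2, 1, 1
Reverse-coded (reversed = (1+5) − raw = 6 − raw):
  item 1: 6 − 3 = 3
  item 2: 6 − 4 = 2
  item 4: 6 − 3 = 3
  item 8: 6 − 2 = 4
  item 9: 6 − 5 = 1
Scored: 3, 2, 1, 3, 5, 4, 4, 4, 1, 3, 3, 2, 1, 1
Total = 37

37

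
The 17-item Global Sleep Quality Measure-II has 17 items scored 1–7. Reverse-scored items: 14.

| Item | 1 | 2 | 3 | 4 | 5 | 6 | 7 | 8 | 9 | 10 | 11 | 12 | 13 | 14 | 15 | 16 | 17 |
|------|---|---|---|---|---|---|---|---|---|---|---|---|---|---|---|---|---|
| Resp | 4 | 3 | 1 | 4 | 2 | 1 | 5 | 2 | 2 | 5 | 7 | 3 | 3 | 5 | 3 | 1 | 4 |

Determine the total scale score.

Apply reverse scoring (reversed = (1+7) − raw = 8 − raw):
  item 14: 8 − 5 = 3
Scored items: 4, 3, 1, 4, 2, 1, 5, 2, 2, 5, 7, 3, 3, 3, 3, 1, 4
Total = 4 + 3 + 1 + 4 + 2 + 1 + 5 + 2 + 2 + 5 + 7 + 3 + 3 + 3 + 3 + 1 + 4 = 53

53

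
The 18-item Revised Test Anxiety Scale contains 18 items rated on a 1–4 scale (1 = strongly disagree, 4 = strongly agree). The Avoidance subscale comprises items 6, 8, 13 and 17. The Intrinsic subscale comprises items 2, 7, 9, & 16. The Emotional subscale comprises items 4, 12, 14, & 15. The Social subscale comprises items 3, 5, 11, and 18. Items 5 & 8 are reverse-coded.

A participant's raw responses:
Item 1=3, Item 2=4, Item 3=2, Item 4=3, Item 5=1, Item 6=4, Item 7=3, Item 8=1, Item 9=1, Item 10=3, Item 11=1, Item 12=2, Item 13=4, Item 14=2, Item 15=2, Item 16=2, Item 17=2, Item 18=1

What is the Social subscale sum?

8

Social items: 3, 5, 11, 18.
Of these, item 5 is reverse-coded; reverse-coded value = 5 − response.
  item 3: 2
  item 5: 5 − 1 = 4
  item 11: 1
  item 18: 1
Sum = 2 + 4 + 1 + 1 = 8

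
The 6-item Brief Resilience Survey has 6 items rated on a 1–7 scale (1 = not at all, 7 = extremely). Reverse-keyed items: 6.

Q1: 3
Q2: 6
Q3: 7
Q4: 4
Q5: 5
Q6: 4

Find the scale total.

Reverse-coded items (reverse-coded value = 8 − response):
  item 6: 8 − 4 = 4
Scored items: 3, 6, 7, 4, 5, 4
Total = 3 + 6 + 7 + 4 + 5 + 4 = 29

29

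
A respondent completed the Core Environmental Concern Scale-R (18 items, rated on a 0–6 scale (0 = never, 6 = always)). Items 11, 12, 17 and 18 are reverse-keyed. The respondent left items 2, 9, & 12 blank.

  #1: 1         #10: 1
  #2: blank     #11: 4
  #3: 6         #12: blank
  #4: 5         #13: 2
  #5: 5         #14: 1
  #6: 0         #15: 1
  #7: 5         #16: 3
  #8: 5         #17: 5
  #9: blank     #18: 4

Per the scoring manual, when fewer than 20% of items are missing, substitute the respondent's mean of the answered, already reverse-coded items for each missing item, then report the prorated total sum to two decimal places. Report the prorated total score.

Reverse-coded (reversed = (0+6) − raw = 6 − raw):
  item 11: 6 − 4 = 2
  item 17: 6 − 5 = 1
  item 18: 6 − 4 = 2
Completed scored items (15 of 18): 1, 6, 5, 5, 0, 5, 5, 1, 2, 2, 1, 1, 3, 1, 2; sum = 40.
Person mean = 40 / 15 ≈ 2.6667
Prorated total = (40 / 15) × 18 = 48.00 (to 2 dp)

48.00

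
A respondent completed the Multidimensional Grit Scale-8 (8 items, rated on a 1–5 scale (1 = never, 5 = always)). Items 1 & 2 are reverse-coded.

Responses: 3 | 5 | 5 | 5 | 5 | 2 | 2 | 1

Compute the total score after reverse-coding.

Reversing items 1 & 2 with 6 − raw:
Total = (6−3) + (6−5) + 5 + 5 + 5 + 2 + 2 + 1
      = 3 + 1 + 5 + 5 + 5 + 2 + 2 + 1 = 24

24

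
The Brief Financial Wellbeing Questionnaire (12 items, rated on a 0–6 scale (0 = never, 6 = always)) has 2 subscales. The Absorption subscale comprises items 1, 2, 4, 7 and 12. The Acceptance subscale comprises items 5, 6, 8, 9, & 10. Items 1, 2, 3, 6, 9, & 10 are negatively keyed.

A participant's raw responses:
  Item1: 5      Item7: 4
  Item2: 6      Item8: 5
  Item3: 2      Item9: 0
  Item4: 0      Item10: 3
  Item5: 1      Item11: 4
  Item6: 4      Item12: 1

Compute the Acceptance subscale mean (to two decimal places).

Acceptance items: 5, 6, 8, 9, 10.
Of these, items 6, 9 and 10 are negatively keyed; reverse-coded value = 6 − response.
  item 5: 1
  item 6: 6 − 4 = 2
  item 8: 5
  item 9: 6 − 0 = 6
  item 10: 6 − 3 = 3
Sum = 1 + 2 + 5 + 6 + 3 = 17
Mean = 17 / 5 = 3.40

3.40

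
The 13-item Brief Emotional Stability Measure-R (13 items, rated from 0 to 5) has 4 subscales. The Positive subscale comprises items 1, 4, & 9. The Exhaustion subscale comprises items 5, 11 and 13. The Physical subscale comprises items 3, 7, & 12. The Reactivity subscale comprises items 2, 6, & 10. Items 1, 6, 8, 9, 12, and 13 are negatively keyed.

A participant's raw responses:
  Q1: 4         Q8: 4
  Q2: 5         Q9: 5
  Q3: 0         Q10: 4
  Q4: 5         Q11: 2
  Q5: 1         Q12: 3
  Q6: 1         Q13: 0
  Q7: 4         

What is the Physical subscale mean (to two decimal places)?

Physical items: 3, 7, 12.
Of these, item 12 is negatively keyed; reverse-coded value = 5 − response.
  item 3: 0
  item 7: 4
  item 12: 5 − 3 = 2
Sum = 0 + 4 + 2 = 6
Mean = 6 / 3 = 2.00

2.00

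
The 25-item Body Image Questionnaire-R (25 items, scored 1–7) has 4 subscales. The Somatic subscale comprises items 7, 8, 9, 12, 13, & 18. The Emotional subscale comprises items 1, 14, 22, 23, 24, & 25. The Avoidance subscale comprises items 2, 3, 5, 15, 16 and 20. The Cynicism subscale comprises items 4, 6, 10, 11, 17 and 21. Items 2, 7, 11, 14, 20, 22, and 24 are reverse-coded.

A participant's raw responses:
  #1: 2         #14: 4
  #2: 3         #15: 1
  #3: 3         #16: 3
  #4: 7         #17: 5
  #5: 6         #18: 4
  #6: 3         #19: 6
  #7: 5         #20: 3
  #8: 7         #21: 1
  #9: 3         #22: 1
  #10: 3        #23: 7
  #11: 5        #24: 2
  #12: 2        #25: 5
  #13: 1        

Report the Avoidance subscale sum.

Avoidance items: 2, 3, 5, 15, 16, 20.
Of these, items 2 & 20 are reverse-coded; on a 1–7 scale, reversed = 8 − raw.
  item 2: 8 − 3 = 5
  item 3: 3
  item 5: 6
  item 15: 1
  item 16: 3
  item 20: 8 − 3 = 5
Sum = 5 + 3 + 6 + 1 + 3 + 5 = 23

23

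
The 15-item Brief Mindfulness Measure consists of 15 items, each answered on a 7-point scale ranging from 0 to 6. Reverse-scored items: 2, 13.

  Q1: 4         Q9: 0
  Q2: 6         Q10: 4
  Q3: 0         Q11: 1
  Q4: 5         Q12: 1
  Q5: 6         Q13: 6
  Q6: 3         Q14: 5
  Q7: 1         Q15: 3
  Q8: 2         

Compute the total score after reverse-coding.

Reversing items 2 & 13 with 6 − raw:
Total = 4 + (6−6) + 0 + 5 + 6 + 3 + 1 + 2 + 0 + 4 + 1 + 1 + (6−6) + 5 + 3
      = 4 + 0 + 0 + 5 + 6 + 3 + 1 + 2 + 0 + 4 + 1 + 1 + 0 + 5 + 3 = 35

35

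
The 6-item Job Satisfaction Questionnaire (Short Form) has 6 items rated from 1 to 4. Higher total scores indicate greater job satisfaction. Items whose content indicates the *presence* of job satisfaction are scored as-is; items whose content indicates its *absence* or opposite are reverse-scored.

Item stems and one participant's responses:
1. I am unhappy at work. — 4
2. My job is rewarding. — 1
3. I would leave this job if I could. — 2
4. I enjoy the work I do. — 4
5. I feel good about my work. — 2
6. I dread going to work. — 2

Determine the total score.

Items 1, 3, 6 describe the absence/opposite of job satisfaction → reverse-score.
reversed = (1+4) − raw = 5 − raw.
  item 1: 5 − 4 = 1
  item 2: 1
  item 3: 5 − 2 = 3
  item 4: 4
  item 5: 2
  item 6: 5 − 2 = 3
Total = 1 + 1 + 3 + 4 + 2 + 3 = 14

14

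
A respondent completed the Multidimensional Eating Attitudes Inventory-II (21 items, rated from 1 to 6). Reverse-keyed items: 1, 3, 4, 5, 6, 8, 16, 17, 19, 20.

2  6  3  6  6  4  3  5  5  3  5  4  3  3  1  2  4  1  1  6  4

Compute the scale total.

Raw sum = 77. Reverse-keyed items: 1, 3, 4, 5, 6, 8, 16, 17, 19, 20; their raw sum = 39.
Each reversal replaces raw with 7 − raw, changing the total by 7 − 2·raw per item.
Total = 77 + 10·7 − 2·39 = 77 + 70 − 78 = 69

69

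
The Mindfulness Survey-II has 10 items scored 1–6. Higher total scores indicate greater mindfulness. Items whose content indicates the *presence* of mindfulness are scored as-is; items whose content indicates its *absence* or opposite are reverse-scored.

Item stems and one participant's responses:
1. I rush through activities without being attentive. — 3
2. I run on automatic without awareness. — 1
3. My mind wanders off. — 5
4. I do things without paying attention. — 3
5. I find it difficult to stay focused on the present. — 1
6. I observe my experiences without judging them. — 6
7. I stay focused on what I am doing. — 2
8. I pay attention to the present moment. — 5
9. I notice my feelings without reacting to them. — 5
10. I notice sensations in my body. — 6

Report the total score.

Items 1, 2, 3, 4, 5 describe the absence/opposite of mindfulness → reverse-score.
reverse-coded value = 7 − response.
  item 1: 7 − 3 = 4
  item 2: 7 − 1 = 6
  item 3: 7 − 5 = 2
  item 4: 7 − 3 = 4
  item 5: 7 − 1 = 6
  item 6: 6
  item 7: 2
  item 8: 5
  item 9: 5
  item 10: 6
Total = 4 + 6 + 2 + 4 + 6 + 6 + 2 + 5 + 5 + 6 = 46

46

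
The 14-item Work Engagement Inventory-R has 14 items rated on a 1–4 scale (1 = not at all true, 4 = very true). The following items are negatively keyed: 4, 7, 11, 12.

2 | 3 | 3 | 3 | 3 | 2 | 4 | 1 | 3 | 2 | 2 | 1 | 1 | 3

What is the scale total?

33

Reversing items 4, 7, 11 and 12 with 5 − raw:
Total = 2 + 3 + 3 + (5−3) + 3 + 2 + (5−4) + 1 + 3 + 2 + (5−2) + (5−1) + 1 + 3
      = 2 + 3 + 3 + 2 + 3 + 2 + 1 + 1 + 3 + 2 + 3 + 4 + 1 + 3 = 33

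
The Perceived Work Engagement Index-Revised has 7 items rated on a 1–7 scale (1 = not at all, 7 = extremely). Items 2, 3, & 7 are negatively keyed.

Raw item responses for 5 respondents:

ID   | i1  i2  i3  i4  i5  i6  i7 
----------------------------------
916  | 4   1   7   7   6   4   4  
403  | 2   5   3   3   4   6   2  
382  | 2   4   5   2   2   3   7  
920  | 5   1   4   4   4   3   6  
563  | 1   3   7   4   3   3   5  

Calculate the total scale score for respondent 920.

29

Respondent 920 raw: 5, 1, 4, 4, 4, 3, 6.
Reverse-coded (reversed = (1+7) − raw = 8 − raw):
  item 1: 5
  item 2: 8 − 1 = 7
  item 3: 8 − 4 = 4
  item 4: 4
  item 5: 4
  item 6: 3
  item 7: 8 − 6 = 2
Sum = 5 + 7 + 4 + 4 + 4 + 3 + 2 = 29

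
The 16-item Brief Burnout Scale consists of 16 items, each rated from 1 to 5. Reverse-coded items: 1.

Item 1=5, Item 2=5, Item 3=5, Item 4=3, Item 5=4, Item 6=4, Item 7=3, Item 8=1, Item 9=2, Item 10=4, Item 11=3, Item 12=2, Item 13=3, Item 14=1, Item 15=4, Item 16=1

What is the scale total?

Reverse-coded items (reverse-coded value = 6 − response):
  item 1: 6 − 5 = 1
Scored items: 1, 5, 5, 3, 4, 4, 3, 1, 2, 4, 3, 2, 3, 1, 4, 1
Total = 1 + 5 + 5 + 3 + 4 + 4 + 3 + 1 + 2 + 4 + 3 + 2 + 3 + 1 + 4 + 1 = 46

46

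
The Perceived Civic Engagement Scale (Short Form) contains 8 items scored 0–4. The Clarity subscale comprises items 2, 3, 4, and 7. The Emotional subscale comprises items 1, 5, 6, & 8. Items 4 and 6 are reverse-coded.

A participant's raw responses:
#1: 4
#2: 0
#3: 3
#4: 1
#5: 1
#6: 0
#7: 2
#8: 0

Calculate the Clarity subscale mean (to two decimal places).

2.00

Clarity items: 2, 3, 4, 7.
Of these, item 4 is reverse-coded; reversed = (0+4) − raw = 4 − raw.
  item 2: 0
  item 3: 3
  item 4: 4 − 1 = 3
  item 7: 2
Sum = 0 + 3 + 3 + 2 = 8
Mean = 8 / 4 = 2.00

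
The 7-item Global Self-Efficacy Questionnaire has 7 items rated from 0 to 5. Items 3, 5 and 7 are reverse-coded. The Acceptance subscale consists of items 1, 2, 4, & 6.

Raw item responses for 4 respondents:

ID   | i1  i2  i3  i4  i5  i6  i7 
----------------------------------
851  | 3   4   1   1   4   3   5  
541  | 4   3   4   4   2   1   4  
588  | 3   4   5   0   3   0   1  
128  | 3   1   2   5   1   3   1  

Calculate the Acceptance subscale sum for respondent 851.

Respondent 851 raw: 3, 4, 1, 1, 4, 3, 5.
Acceptance items: 1, 2, 4, 6.
Reverse-coded (on a 0–5 scale, reversed = 5 − raw):
  item 1: 3
  item 2: 4
  item 4: 1
  item 6: 3
Sum = 3 + 4 + 1 + 3 = 11

11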